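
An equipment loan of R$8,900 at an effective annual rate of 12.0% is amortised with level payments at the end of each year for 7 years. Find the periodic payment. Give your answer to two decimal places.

R$1,950.15

Annuity-PV factor = 4.563757; PMT = 8900 / 4.563757 = 1,950.1478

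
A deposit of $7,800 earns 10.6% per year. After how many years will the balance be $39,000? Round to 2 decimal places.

n = ln(39000/7800) / ln(1+0.106) = ln(5.00000) / 0.100750 = 15.9746 years

15.97 years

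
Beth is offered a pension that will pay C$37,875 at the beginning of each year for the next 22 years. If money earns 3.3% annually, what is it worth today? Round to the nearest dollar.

PV = 37875 × [1 − (1+0.033)^(−22)] / 0.033 × (1+i) = 37875 × 15.978777 = 605,196.1974
Payments are at the start of each period, so multiply by (1+i).

C$605,196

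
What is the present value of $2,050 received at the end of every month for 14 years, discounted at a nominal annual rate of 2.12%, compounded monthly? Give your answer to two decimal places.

With 12 periods per year: i = 0.00176667, n = 168.
PV = 2050 × [1 − (1+0.00176667)^(−168)] / 0.00176667 = 2050 × 145.252484 = 297,767.5930

$297,767.59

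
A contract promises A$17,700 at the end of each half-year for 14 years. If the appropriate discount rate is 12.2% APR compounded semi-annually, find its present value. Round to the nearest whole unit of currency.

A$234,878

With 2 periods per year: i = 0.061, n = 28.
PV = PMT · [1 − (1+i)^(−n)] / i = 17700 · 13.269958 = 234,878.2511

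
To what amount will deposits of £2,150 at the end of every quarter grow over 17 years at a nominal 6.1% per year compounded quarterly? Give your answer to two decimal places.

£253,594.05

With 4 periods per year: i = 0.01525, n = 68.
Accumulation factor s(68|0.01525) = 117.950722; FV = 2150 × 117.950722 = 253,594.0519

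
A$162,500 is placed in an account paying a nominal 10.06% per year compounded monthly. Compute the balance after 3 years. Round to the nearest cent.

A$219,470.97

With 12 periods per year: i = 0.00838333, n = 36.
FV = 162,500 × (1 + 0.00838333)^36 = 219,470.9731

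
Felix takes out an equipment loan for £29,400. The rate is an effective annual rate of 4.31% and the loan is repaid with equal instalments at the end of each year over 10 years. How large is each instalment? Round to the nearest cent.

£3,680.91

Annuity-PV factor = 7.987160; PMT = 29400 / 7.987160 = 3,680.9077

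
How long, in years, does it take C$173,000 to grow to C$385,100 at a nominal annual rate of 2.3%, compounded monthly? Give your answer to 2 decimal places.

34.83 years

Periodic rate i = 0.023/12 = 0.00191667.
n = ln(385100/173000) / ln(1+0.00191667) = ln(2.22601) / 0.001915 = 417.9016 months
= 417.9016/12 years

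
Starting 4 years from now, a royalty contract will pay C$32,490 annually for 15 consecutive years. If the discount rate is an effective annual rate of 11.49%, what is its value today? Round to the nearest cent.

C$164,123.78

PV at t=3 (ordinary 15-year annuity): 32490 × a(15|0.1149) = 32490 × 7.000508 = 227,446.5057
Discount back 3 years: 227,446.5057 × (1+0.1149)^(−3) = 227,446.5057 × 0.721593 = 164,123.7845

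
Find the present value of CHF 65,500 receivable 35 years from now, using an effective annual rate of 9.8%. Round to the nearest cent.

PV = FV·(1+i)^(−n) = 65,500 × 0.037924 = 2,484.0446

CHF 2,484.04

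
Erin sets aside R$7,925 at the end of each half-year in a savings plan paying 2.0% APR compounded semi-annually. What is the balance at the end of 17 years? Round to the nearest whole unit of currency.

R$319,042

With 2 periods per year: i = 0.01, n = 34.
Accumulation factor s(34|0.01) = 40.257699; FV = 7925 × 40.257699 = 319,042.2615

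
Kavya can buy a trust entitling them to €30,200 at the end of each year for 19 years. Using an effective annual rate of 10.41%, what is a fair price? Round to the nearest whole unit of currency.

€245,908

PV = 30200 × [1 − (1+0.1041)^(−19)] / 0.1041 = 30200 × 8.142659 = 245,908.2978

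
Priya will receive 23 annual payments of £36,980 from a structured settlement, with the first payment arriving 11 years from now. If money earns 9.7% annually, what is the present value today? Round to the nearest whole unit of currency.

£133,090

PV at t=10 (ordinary 23-year annuity): 36980 × a(23|0.097) = 36980 × 9.083320 = 335,901.1616
PV₀ = 335,901.1616 / (1+0.097)^10 = 335,901.1616 / 2.523866 = 133,089.9402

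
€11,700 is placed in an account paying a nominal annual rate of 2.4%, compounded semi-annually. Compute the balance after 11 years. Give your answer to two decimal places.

With 2 periods per year: i = 0.012, n = 22.
FV = PV·(1+i)^n = 11,700 × 1.300084 = 15,210.9780

€15,210.98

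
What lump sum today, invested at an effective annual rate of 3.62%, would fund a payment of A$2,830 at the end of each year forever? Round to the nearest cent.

A$78,176.80

PV = C/r = 2830/0.0362 = 78,176.7956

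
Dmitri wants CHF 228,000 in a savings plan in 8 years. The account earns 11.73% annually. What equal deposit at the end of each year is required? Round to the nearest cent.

FV-annuity factor = 12.179143; PMT = 228000 / 12.179143 = 18,720.5298

CHF 18,720.53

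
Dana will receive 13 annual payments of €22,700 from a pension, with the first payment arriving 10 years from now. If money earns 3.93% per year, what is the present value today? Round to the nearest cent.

€160,924.49

PV at t=9 (ordinary 13-year annuity): 22700 × a(13|0.0393) = 22700 × 10.029162 = 227,661.9666
Discount back 9 years: 227,661.9666 × (1+0.0393)^(−9) = 227,661.9666 × 0.706857 = 160,924.4885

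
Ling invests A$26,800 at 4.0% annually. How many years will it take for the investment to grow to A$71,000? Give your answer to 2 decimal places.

24.84 years

(1+i)^n = 71000/26800 = 2.64925, so n = ln 2.64925 / ln 1.04 = 24.8409 years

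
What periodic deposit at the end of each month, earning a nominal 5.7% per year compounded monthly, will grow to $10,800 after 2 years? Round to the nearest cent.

$425.90

Periodic rate i = 0.057/12 = 0.00475; n = 2 × 12 = 24 periods.
FV-annuity factor = 25.357827; PMT = 10800 / 25.357827 = 425.9040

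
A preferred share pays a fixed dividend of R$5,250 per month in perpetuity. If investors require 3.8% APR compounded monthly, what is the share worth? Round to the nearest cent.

R$1,657,894.74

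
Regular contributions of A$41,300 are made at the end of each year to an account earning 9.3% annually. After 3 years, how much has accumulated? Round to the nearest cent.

FV = PMT · [(1+i)^n − 1] / i = 41300 · 3.287649 = 135,779.9037

A$135,779.90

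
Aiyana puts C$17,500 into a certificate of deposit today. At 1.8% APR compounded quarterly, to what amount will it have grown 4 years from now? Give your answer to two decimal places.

Periodic rate i = 0.018/4 = 0.0045; n = 4 × 4 = 16 periods.
FV = PV·(1+i)^n = 17,500 × 1.074482 = 18,803.4312

C$18,803.43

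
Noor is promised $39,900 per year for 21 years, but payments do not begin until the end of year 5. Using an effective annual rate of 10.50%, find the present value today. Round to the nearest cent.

$223,566.11

PV at t=4 (ordinary 21-year annuity): 39900 × a(21|0.105) = 39900 × 8.353764 = 333,315.1725
Discount back 4 years: 333,315.1725 × (1+0.105)^(−4) = 333,315.1725 × 0.670735 = 223,566.1105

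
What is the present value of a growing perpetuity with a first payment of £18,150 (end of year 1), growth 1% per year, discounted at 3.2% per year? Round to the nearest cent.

£825,000.00

PV = D₁/(r − g) = 18150/(0.032 − 0.01) = 825,000.0000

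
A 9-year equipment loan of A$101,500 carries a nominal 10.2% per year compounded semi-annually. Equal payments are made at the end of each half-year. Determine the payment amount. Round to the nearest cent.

A$8,750.91

With 2 periods per year: i = 0.051, n = 18.
PMT = 101500 / ( [1 − (1+0.051)^(−18)] / 0.051 ) = 101500 / 11.598794 = 8,750.9095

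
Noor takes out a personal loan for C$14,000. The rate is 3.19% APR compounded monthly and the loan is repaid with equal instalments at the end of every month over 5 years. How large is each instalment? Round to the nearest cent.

C$252.75

With 12 periods per year: i = 0.00265833, n = 60.
Annuity-PV factor = 55.391694; PMT = 14000 / 55.391694 = 252.7455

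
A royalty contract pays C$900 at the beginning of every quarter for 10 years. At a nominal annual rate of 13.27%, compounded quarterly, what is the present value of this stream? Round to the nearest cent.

C$20,431.73

With 4 periods per year: i = 0.033175, n = 40.
PV = 900 × [1 − (1+0.033175)^(−40)] / 0.033175 × (1+i) = 900 × 22.701918 = 20,431.7259
(Beginning-of-period payments → annuity-due factor ×(1+i).)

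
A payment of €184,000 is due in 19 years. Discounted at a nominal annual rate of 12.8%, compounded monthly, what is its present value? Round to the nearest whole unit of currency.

With 12 periods per year: i = 0.0106667, n = 228.
PV = FV·(1+i)^(−n) = 184,000 × 0.089000 = 16,375.9684

€16,376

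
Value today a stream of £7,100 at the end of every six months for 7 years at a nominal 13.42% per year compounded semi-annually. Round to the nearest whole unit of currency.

£63,187

i = 0.1342/2 = 0.0671 per half-year; n = 7·2 = 14.
PV = 7100 × [1 − (1+0.0671)^(−14)] / 0.0671 = 7100 × 8.899612 = 63,187.2443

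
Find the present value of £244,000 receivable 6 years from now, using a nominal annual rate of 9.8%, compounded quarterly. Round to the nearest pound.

i = 0.098/4 = 0.0245 per quarter; n = 6·4 = 24.
PV = 244,000 / (1 + 0.0245)^24 = 244,000 / 1.787669 = 136,490.5930

£136,491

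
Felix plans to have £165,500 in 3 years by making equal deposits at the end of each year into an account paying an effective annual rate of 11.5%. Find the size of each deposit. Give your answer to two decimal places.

PMT = 165500 / ( [(1+0.115)^3 − 1] / 0.115 ) = 165500 / 3.358225 = 49,281.9868

£49,281.99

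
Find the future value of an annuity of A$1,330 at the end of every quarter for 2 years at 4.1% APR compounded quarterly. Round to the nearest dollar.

i = 0.041/4 = 0.01025 per quarter; n = 2·4 = 8.
Accumulation factor s(8|0.01025) = 8.292960; FV = 1330 × 8.292960 = 11,029.6361

A$11,030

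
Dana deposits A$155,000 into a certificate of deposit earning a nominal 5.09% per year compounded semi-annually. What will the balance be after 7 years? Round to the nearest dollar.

A$220,361

Periodic rate i = 0.0509/2 = 0.02545; n = 7 × 2 = 14 periods.
FV = PV·(1+i)^n = 155,000 × 1.421683 = 220,360.9064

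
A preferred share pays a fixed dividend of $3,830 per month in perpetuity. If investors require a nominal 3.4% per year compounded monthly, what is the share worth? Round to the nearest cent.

$1,351,764.71

Periodic rate i = 0.034/12 = 0.00283333.
PV = C/r = 3830/0.00283333 = 1,351,764.7059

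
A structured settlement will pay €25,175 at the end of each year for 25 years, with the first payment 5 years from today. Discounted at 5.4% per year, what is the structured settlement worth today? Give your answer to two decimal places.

PV at t=4 (ordinary 25-year annuity): 25175 × a(25|0.054) = 25175 × 13.545833 = 341,016.3534
Discount back 4 years: 341,016.3534 × (1+0.054)^(−4) = 341,016.3534 × 0.810285 = 276,320.2814

€276,320.28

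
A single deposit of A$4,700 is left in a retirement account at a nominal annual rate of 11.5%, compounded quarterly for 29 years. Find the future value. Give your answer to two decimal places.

A$125,904.21

Periodic rate i = 0.115/4 = 0.02875; n = 29 × 4 = 116 periods.
4,700 × (1+0.02875)^116 = 4,700 × 26.788130 = 125,904.2098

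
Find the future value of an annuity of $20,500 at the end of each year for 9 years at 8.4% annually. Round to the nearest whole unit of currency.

FV = PMT · [(1+i)^n − 1] / i = 20500 · 12.698022 = 260,309.4530

$260,309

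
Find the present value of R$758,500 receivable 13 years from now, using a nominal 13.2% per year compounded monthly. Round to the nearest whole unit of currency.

R$137,650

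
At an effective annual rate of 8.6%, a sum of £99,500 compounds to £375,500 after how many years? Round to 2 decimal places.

16.10 years

n = ln(375500/99500) / ln(1+0.086) = ln(3.77387) / 0.082501 = 16.0980 years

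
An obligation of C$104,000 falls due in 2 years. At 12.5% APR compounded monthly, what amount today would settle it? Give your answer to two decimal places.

C$81,100.09

Periodic rate i = 0.125/12 = 0.0104167; n = 2 × 12 = 24 periods.
PV = FV·(1+i)^(−n) = 104,000 × 0.779809 = 81,100.0851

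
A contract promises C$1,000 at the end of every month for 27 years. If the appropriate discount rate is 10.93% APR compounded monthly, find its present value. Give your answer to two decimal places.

C$103,972.34

With 12 periods per year: i = 0.00910833, n = 324.
Annuity factor a(324|0.00910833) = 103.972340; PV = 1000 × 103.972340 = 103,972.3396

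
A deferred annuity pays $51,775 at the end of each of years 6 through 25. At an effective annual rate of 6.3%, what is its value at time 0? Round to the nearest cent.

$427,076.92

Value one period before first payment (t=5): 51775 × [1 − (1+0.063)^(−20)] / 0.063 = 51775 × 11.195727 = 579,658.7838
Discount back 5 years: 579,658.7838 × (1+0.063)^(−5) = 579,658.7838 × 0.736773 = 427,076.9167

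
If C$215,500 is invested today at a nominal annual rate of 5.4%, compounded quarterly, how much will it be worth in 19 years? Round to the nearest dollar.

C$597,107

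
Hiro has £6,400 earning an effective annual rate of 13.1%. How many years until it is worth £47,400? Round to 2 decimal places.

(1+i)^n = 47400/6400 = 7.40625, so n = ln 7.40625 / ln 1.131 = 16.2655 years

16.27 years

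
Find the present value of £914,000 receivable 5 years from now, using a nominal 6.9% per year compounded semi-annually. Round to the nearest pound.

£651,090

i = 0.069/2 = 0.0345 per half-year; n = 5·2 = 10.
PV = FV·(1+i)^(−n) = 914,000 × 0.712353 = 651,090.3307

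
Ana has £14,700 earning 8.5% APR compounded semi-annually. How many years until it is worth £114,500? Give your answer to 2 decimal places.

Periodic rate i = 0.085/2 = 0.0425.
(1+i)^n = 114500/14700 = 7.78912, so n = ln 7.78912 / ln 1.0425 = 49.3187 half-years
= 49.3187/2 years

24.66 years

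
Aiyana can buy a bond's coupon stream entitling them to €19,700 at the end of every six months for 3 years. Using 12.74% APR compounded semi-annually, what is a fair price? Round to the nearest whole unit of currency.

Periodic rate i = 0.1274/2 = 0.0637; n = 3 × 2 = 6 periods.
PV = PMT · [1 − (1+i)^(−n)] / i = 19700 · 4.860675 = 95,755.3040

€95,755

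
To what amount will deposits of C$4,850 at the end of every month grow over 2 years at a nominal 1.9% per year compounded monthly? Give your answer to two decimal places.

C$118,544.27

i = 0.019/12 = 0.00158333 per month; n = 2·12 = 24.
FV = 4850 × [(1+0.00158333)^24 − 1] / 0.00158333 = 4850 × 24.442117 = 118,544.2650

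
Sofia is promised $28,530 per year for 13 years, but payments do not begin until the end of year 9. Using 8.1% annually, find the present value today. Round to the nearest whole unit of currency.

$120,267

PV at t=8 (ordinary 13-year annuity): 28530 × a(13|0.081) = 28530 × 7.860488 = 224,259.7178
Discount back 8 years: 224,259.7178 × (1+0.081)^(−8) = 224,259.7178 × 0.536284 = 120,266.7900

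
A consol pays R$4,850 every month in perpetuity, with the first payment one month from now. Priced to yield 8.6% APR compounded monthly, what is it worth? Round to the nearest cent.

R$676,744.19

Periodic rate i = 0.086/12 = 0.00716667.
PV = C/r = 4850/0.00716667 = 676,744.1860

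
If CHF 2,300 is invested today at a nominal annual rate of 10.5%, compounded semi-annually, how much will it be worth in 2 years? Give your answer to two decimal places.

Periodic rate i = 0.105/2 = 0.0525; n = 2 × 2 = 4 periods.
FV = 2,300 × (1 + 0.0525)^4 = 2,822.3850

CHF 2,822.38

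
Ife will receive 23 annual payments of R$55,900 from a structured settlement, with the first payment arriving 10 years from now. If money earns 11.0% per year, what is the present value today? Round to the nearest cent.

R$180,643.81

PV at t=9 (ordinary 23-year annuity): 55900 × a(23|0.11) = 55900 × 8.266432 = 462,093.5265
PV₀ = 462,093.5265 / (1+0.11)^9 = 462,093.5265 / 2.558037 = 180,643.8062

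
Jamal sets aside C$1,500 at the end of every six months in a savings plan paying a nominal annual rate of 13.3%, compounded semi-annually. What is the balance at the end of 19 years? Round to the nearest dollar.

Periodic rate i = 0.133/2 = 0.0665; n = 19 × 2 = 38 periods.
FV = 1500 × [(1+0.0665)^38 − 1] / 0.0665 = 1500 × 158.618899 = 237,928.3487

C$237,928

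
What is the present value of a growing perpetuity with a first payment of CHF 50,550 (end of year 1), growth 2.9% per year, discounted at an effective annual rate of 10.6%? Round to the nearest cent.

PV = D₁/(r − g) = 50550/(0.106 − 0.029) = 656,493.5065

CHF 656,493.51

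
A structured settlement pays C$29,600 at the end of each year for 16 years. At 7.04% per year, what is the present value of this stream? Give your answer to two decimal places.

Annuity factor a(16|0.0704) = 9.421663; PV = 29600 × 9.421663 = 278,881.2162

C$278,881.22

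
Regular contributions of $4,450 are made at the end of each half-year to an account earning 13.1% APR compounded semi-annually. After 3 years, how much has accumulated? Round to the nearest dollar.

With 2 periods per year: i = 0.0655, n = 6.
FV = PMT · [(1+i)^n − 1] / i = 4450 · 7.072632 = 31,473.2116

$31,473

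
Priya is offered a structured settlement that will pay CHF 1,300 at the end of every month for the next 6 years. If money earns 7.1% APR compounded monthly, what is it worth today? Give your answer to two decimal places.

CHF 76,036.44

With 12 periods per year: i = 0.00591667, n = 72.
PV = 1300 × [1 − (1+0.00591667)^(−72)] / 0.00591667 = 1300 × 58.489569 = 76,036.4402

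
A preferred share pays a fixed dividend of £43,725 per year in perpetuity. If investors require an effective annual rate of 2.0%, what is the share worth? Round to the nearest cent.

PV = C/r = 43725/0.02 = 2,186,250.0000

£2,186,250.00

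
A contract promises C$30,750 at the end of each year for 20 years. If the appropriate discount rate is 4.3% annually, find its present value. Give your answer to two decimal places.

C$407,017.13

Annuity factor a(20|0.043) = 13.236329; PV = 30750 × 13.236329 = 407,017.1320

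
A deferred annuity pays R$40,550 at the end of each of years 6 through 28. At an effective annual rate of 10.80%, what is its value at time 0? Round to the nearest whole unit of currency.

PV at t=5 (ordinary 23-year annuity): 40550 × a(23|0.108) = 40550 × 8.383950 = 339,969.1535
PV₀ = 339,969.1535 / (1+0.108)^5 = 339,969.1535 / 1.669932 = 203,582.6259

R$203,583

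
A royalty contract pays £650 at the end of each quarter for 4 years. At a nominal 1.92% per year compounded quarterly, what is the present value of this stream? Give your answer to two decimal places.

£9,987.63

i = 0.0192/4 = 0.0048 per quarter; n = 4·4 = 16.
PV = 650 × [1 − (1+0.0048)^(−16)] / 0.0048 = 650 × 15.365580 = 9,987.6271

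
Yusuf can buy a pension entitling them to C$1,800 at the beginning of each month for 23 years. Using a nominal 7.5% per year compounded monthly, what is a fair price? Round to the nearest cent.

C$237,887.52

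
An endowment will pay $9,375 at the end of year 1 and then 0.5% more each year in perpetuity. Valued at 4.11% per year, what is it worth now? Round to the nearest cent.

PV = D₁/(r − g) = 9375/(0.0411 − 0.005) = 259,695.2909

$259,695.29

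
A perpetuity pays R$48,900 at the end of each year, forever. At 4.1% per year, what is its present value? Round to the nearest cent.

PV = C/r = 48900/0.041 = 1,192,682.9268

R$1,192,682.93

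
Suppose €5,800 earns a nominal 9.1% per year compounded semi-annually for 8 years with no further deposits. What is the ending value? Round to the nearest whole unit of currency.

€11,820

Periodic rate i = 0.091/2 = 0.0455; n = 8 × 2 = 16 periods.
FV = PV·(1+i)^n = 5,800 × 2.037908 = 11,819.8670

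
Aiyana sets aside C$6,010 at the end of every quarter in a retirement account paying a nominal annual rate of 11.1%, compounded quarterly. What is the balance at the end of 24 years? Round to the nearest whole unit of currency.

C$2,781,275

Periodic rate i = 0.111/4 = 0.02775; n = 24 × 4 = 96 periods.
FV = 6010 × [(1+0.02775)^96 − 1] / 0.02775 = 6010 × 462.774497 = 2,781,274.7295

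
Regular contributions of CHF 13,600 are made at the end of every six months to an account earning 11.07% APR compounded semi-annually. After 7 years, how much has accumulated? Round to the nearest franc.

CHF 276,654

i = 0.1107/2 = 0.05535 per half-year; n = 7·2 = 14.
FV = PMT · [(1+i)^n − 1] / i = 13600 · 20.342204 = 276,653.9706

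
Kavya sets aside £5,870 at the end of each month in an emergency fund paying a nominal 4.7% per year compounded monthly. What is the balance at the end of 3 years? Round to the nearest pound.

£226,468

With 12 periods per year: i = 0.00391667, n = 36.
Accumulation factor s(36|0.00391667) = 38.580659; FV = 5870 × 38.580659 = 226,468.4701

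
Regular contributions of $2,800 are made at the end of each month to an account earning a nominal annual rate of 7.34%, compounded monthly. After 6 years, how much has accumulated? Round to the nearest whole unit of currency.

$252,342

Periodic rate i = 0.0734/12 = 0.00611667; n = 6 × 12 = 72 periods.
Accumulation factor s(72|0.00611667) = 90.121987; FV = 2800 × 90.121987 = 252,341.5630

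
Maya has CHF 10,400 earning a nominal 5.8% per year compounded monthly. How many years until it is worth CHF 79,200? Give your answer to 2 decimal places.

35.09 years

Periodic rate i = 0.058/12 = 0.00483333.
(1+i)^n = 79200/10400 = 7.61538, so n = ln 7.61538 / ln 1.00483 = 421.0495 months
= 421.0495/12 years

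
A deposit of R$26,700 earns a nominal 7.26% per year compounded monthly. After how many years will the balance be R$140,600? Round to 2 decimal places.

22.95 years

Periodic rate i = 0.0726/12 = 0.00605.
n = ln(140600/26700) / ln(1+0.00605) = ln(5.26592) / 0.006032 = 275.4175 months
= 275.4175/12 years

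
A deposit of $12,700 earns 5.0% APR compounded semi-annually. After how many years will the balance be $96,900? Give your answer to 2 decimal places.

41.15 years

Periodic rate i = 0.05/2 = 0.025.
n = ln(96900/12700) / ln(1+0.025) = ln(7.62992) / 0.024693 = 82.2950 half-years
= 82.2950/2 years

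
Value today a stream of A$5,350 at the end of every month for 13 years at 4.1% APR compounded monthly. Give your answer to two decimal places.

A$646,110.09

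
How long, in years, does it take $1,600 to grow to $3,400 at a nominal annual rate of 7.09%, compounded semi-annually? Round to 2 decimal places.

10.82 years

Periodic rate i = 0.0709/2 = 0.03545.
n = ln(3400/1600) / ln(1+0.03545) = ln(2.12500) / 0.034836 = 21.6377 half-years
= 21.6377/2 years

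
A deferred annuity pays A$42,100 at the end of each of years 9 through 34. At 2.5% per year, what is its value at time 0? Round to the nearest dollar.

A$654,809

Value one period before first payment (t=8): 42100 × [1 − (1+0.025)^(−26)] / 0.025 = 42100 × 18.950611 = 797,820.7291
PV₀ = 797,820.7291 / (1+0.025)^8 = 797,820.7291 / 1.218403 = 654,808.6276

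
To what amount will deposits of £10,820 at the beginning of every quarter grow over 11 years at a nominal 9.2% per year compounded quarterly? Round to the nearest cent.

i = 0.092/4 = 0.023 per quarter; n = 11·4 = 44.
Accumulation factor s(44|0.023) × (1+i) = 76.491182; FV = 10820 × 76.491182 = 827,634.5909
(Beginning-of-period payments → annuity-due factor ×(1+i).)

£827,634.59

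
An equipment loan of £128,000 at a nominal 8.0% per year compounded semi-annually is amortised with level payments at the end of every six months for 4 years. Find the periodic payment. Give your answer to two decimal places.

i = 0.08/2 = 0.04 per half-year; n = 4·2 = 8.
PMT = 128000 / ( [1 − (1+0.04)^(−8)] / 0.04 ) = 128000 / 6.732745 = 19,011.5625

£19,011.56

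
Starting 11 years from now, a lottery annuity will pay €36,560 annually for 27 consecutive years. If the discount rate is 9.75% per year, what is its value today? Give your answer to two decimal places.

€135,900.02

PV at t=10 (ordinary 27-year annuity): 36560 × a(27|0.0975) = 36560 × 9.424506 = 344,559.9564
Discount back 10 years: 344,559.9564 × (1+0.0975)^(−10) = 344,559.9564 × 0.394416 = 135,900.0181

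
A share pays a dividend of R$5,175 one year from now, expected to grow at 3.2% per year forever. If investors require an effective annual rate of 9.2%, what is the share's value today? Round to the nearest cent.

PV = PMT / (i − g) = 5175 / (0.092 − 0.032) = 5175 / 0.060000 = 86,250.0000

R$86,250.00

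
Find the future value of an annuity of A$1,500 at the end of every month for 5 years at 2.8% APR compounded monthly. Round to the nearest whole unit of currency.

i = 0.028/12 = 0.00233333 per month; n = 5·12 = 60.
FV = PMT · [(1+i)^n − 1] / i = 1500 · 64.322669 = 96,484.0036

A$96,484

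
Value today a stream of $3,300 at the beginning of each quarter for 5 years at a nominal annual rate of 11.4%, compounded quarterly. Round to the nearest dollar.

$51,202

With 4 periods per year: i = 0.0285, n = 20.
PV = PMT · [1 − (1+i)^(−n)] / i × (1+i) = 3300 · 15.515861 = 51,202.3427
(Beginning-of-period payments → annuity-due factor ×(1+i).)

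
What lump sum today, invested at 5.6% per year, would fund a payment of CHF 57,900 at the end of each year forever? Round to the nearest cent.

CHF 1,033,928.57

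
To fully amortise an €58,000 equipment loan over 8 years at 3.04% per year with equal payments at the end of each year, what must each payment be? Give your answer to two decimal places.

€8,276.42

PMT = 58000 / ( [1 − (1+0.0304)^(−8)] / 0.0304 ) = 58000 / 7.007862 = 8,276.4181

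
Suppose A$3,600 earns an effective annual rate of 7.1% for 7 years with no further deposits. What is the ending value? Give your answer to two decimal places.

3,600 × (1+0.071)^7 = 3,600 × 1.616316 = 5,818.7379

A$5,818.74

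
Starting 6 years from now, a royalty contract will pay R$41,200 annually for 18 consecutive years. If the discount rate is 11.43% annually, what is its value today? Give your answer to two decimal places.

R$179,907.83

Value one period before first payment (t=5): 41200 × [1 − (1+0.1143)^(−18)] / 0.1143 = 41200 × 7.501766 = 309,072.7501
PV₀ = 309,072.7501 / (1+0.1143)^5 = 309,072.7501 / 1.717951 = 179,907.8294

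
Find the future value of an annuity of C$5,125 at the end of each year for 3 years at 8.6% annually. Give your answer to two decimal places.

C$16,735.15

Accumulation factor s(3|0.086) = 3.265396; FV = 5125 × 3.265396 = 16,735.1545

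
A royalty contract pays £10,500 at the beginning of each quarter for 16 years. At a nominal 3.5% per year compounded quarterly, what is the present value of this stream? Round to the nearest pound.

With 4 periods per year: i = 0.00875, n = 64.
PV = 10500 × [1 − (1+0.00875)^(−64)] / 0.00875 × (1+i) = 10500 × 49.272871 = 517,365.1439
(annuity-due: payments at period start, so ×(1+i).)

£517,365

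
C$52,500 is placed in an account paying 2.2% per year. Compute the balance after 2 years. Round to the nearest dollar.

FV = PV·(1+i)^n = 52,500 × 1.044484 = 54,835.4100

C$54,835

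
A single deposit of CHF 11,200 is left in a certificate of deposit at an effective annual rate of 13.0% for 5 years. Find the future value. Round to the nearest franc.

FV = 11,200 × (1 + 0.13)^5 = 20,635.2740

CHF 20,635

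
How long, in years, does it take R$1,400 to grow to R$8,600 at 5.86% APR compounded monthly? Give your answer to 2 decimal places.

31.05 years

Periodic rate i = 0.0586/12 = 0.00488333.
(1+i)^n = 8600/1400 = 6.14286, so n = ln 6.14286 / ln 1.00488 = 372.6386 months
= 372.6386/12 years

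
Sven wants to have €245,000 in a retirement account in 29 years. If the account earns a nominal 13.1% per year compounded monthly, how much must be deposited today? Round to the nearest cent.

With 12 periods per year: i = 0.0109167, n = 348.
PV = FV·(1+i)^(−n) = 245,000 × 0.022859 = 5,600.4376

€5,600.44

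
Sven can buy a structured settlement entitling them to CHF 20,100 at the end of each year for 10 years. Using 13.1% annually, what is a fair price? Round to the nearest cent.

CHF 108,632.98

Annuity factor a(10|0.131) = 5.404626; PV = 20100 × 5.404626 = 108,632.9793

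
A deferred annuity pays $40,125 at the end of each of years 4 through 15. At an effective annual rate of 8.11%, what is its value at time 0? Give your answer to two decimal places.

$237,953.15

Value one period before first payment (t=3): 40125 × [1 − (1+0.0811)^(−12)] / 0.0811 = 40125 × 7.493315 = 300,669.2777
PV₀ = 300,669.2777 / (1+0.0811)^3 = 300,669.2777 / 1.263565 = 237,953.1467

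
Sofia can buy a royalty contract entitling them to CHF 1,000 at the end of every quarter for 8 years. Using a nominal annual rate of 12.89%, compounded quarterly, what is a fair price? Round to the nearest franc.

i = 0.1289/4 = 0.032225 per quarter; n = 8·4 = 32.
PV = 1000 × [1 − (1+0.032225)^(−32)] / 0.032225 = 1000 × 19.785055 = 19,785.0553

CHF 19,785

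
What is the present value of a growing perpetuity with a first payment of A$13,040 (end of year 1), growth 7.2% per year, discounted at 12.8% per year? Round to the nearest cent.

PV = PMT / (i − g) = 13040 / (0.128 − 0.072) = 13040 / 0.056000 = 232,857.1429

A$232,857.14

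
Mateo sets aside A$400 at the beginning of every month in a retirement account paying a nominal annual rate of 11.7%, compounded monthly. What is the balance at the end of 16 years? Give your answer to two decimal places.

A$225,463.38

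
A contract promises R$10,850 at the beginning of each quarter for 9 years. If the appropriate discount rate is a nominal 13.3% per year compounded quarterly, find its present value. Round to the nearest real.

With 4 periods per year: i = 0.03325, n = 36.
PV = PMT · [1 − (1+i)^(−n)] / i × (1+i) = 10850 · 21.502832 = 233,305.7221
(Beginning-of-period payments → annuity-due factor ×(1+i).)

R$233,306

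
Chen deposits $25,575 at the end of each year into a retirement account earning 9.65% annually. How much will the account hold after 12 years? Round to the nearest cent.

$535,530.54

FV = PMT · [(1+i)^n − 1] / i = 25575 · 20.939611 = 535,530.5438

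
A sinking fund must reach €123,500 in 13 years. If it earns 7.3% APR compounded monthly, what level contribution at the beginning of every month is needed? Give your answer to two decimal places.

€473.91

With 12 periods per year: i = 0.00608333, n = 156.
PMT = 123500 / ( [(1+0.00608333)^156 − 1] / 0.00608333 × (1+i) ) = 123500 / 260.596484 = 473.9128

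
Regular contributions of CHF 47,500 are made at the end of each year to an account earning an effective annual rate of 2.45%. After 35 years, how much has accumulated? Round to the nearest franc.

FV = 47500 × [(1+0.0245)^35 − 1] / 0.0245 = 47500 × 54.409031 = 2,584,428.9674

CHF 2,584,429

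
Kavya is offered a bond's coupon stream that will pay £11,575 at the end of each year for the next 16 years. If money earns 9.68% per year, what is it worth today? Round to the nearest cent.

PV = 11575 × [1 − (1+0.0968)^(−16)] / 0.0968 = 11575 × 7.975065 = 92,311.3790

£92,311.38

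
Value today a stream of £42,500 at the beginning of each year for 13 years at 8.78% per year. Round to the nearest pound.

£350,233

PV = 42500 × [1 − (1+0.0878)^(−13)] / 0.0878 × (1+i) = 42500 × 8.240776 = 350,232.9713
Payments are at the start of each period, so multiply by (1+i).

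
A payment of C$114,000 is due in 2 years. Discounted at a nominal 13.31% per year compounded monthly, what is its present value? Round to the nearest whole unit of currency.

With 12 periods per year: i = 0.0110917, n = 24.
PV = FV·(1+i)^(−n) = 114,000 × 0.767410 = 87,484.7002

C$87,485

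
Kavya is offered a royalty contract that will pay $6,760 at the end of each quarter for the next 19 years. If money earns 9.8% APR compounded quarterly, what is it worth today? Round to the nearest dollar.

$232,078

Periodic rate i = 0.098/4 = 0.0245; n = 19 × 4 = 76 periods.
PV = PMT · [1 − (1+i)^(−n)] / i = 6760 · 34.331106 = 232,078.2767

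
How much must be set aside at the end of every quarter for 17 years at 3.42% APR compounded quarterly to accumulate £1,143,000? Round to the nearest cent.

With 4 periods per year: i = 0.00855, n = 68.
FV-annuity factor = 91.710629; PMT = 1.143e+06 / 91.710629 = 12,463.1137

£12,463.11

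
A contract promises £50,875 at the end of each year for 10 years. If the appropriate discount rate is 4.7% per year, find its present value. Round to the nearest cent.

£398,630.04

Annuity factor a(10|0.047) = 7.835480; PV = 50875 × 7.835480 = 398,630.0381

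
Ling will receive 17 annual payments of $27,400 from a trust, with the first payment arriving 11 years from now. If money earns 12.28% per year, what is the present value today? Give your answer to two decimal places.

Value one period before first payment (t=10): 27400 × [1 − (1+0.1228)^(−17)] / 0.1228 = 27400 × 7.006583 = 191,980.3868
PV₀ = 191,980.3868 / (1+0.1228)^10 = 191,980.3868 / 3.184374 = 60,288.2701

$60,288.27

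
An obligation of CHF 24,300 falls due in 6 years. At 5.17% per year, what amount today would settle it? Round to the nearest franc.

CHF 17,958

PV = FV·(1+i)^(−n) = 24,300 × 0.739007 = 17,957.8786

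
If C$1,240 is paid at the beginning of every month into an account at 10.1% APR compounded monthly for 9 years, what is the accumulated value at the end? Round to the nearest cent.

With 12 periods per year: i = 0.00841667, n = 108.
FV = 1240 × [(1+0.00841667)^108 − 1] / 0.00841667 × (1+i) = 1240 × 176.412974 = 218,752.0874
(annuity-due: payments at period start, so ×(1+i).)

C$218,752.09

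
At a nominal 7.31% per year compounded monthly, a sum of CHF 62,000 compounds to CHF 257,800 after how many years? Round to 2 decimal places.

19.55 years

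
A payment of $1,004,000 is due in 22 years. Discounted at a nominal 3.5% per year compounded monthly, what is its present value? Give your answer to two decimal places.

i = 0.035/12 = 0.00291667 per month; n = 22·12 = 264.
PV = FV·(1+i)^(−n) = 1,004,000 × 0.463532 = 465,386.4046

$465,386.40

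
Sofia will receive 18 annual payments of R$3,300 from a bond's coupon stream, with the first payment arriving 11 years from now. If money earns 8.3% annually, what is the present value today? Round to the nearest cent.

Value one period before first payment (t=10): 3300 × [1 − (1+0.083)^(−18)] / 0.083 = 3300 × 9.179991 = 30,293.9705
Discount back 10 years: 30,293.9705 × (1+0.083)^(−10) = 30,293.9705 × 0.450521 = 13,648.0823

R$13,648.08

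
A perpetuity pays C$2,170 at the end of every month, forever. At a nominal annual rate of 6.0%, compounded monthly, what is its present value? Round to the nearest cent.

Periodic rate i = 0.06/12 = 0.005.
PV = PMT / i = 2170 / 0.005 = 434,000.0000

C$434,000.00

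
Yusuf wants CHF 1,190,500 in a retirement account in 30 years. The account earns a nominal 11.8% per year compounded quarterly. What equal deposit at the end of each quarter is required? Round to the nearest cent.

CHF 1,106.26

With 4 periods per year: i = 0.0295, n = 120.
FV-annuity factor = 1076.145452; PMT = 1.1905e+06 / 1076.145452 = 1,106.2631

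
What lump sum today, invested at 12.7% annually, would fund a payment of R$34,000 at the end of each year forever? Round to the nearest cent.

PV = C/r = 34000/0.127 = 267,716.5354

R$267,716.54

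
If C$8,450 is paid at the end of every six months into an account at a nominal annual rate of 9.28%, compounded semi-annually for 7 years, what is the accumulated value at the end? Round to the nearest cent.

Periodic rate i = 0.0928/2 = 0.0464; n = 7 × 2 = 14 periods.
FV = 8450 × [(1+0.0464)^14 − 1] / 0.0464 = 8450 × 19.116036 = 161,530.5040

C$161,530.50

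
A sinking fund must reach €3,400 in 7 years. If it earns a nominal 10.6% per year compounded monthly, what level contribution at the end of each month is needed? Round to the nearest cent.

Periodic rate i = 0.106/12 = 0.00883333; n = 7 × 12 = 84 periods.
PMT = 3400 / ( [(1+0.00883333)^84 − 1] / 0.00883333 ) = 3400 / 123.769868 = 27.4703

€27.47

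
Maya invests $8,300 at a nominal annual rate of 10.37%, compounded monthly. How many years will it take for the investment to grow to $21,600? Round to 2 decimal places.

9.26 years

Periodic rate i = 0.1037/12 = 0.00864167.
n = ln(21600/8300) / ln(1+0.00864167) = ln(2.60241) / 0.008605 = 111.1550 months
= 111.1550/12 years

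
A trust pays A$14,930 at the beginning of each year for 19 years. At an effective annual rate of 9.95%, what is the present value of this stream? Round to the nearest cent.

PV = PMT · [1 − (1+i)^(−n)] / i × (1+i) = 14930 · 9.227772 = 137,770.6285
(Beginning-of-period payments → annuity-due factor ×(1+i).)

A$137,770.63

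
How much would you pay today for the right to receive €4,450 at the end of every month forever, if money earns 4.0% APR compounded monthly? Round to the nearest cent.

€1,335,000.00

Periodic rate i = 0.04/12 = 0.00333333.
PV = PMT / i = 4450 / 0.00333333 = 1,335,000.0000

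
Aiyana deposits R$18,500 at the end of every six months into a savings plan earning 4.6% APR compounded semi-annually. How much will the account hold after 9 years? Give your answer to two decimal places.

With 2 periods per year: i = 0.023, n = 18.
FV = 18500 × [(1+0.023)^18 − 1] / 0.023 = 18500 × 21.990417 = 406,822.7153

R$406,822.72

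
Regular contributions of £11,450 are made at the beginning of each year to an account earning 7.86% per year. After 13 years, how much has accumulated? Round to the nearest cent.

£263,049.30

FV = PMT · [(1+i)^n − 1] / i × (1+i) = 11450 · 22.973738 = 263,049.3019
Payments are at the start of each period, so multiply by (1+i).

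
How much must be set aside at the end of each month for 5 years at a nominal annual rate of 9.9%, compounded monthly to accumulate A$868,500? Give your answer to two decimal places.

A$11,245.23

Periodic rate i = 0.099/12 = 0.00825; n = 5 × 12 = 60 periods.
FV-annuity factor = 77.232756; PMT = 868500 / 77.232756 = 11,245.2286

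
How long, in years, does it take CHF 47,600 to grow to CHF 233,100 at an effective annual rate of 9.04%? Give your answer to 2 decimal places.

18.36 years

(1+i)^n = 233100/47600 = 4.89706, so n = ln 4.89706 / ln 1.0904 = 18.3563 years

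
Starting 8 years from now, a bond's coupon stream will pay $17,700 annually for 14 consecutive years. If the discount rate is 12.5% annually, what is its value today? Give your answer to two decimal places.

Value one period before first payment (t=7): 17700 × [1 − (1+0.125)^(−14)] / 0.125 = 17700 × 6.462006 = 114,377.5042
Discount back 7 years: 114,377.5042 × (1+0.125)^(−7) = 114,377.5042 × 0.438462 = 50,150.2334

$50,150.23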